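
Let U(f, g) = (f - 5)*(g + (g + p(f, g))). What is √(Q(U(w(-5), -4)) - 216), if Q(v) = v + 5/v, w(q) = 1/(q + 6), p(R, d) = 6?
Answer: I*√3318/4 ≈ 14.401*I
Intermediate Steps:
w(q) = 1/(6 + q)
U(f, g) = (-5 + f)*(6 + 2*g) (U(f, g) = (f - 5)*(g + (g + 6)) = (-5 + f)*(g + (6 + g)) = (-5 + f)*(6 + 2*g))
√(Q(U(w(-5), -4)) - 216) = √(((-30 - 10*(-4) + 6/(6 - 5) + 2*(-4)/(6 - 5)) + 5/(-30 - 10*(-4) + 6/(6 - 5) + 2*(-4)/(6 - 5))) - 216) = √(((-30 + 40 + 6/1 + 2*(-4)/1) + 5/(-30 + 40 + 6/1 + 2*(-4)/1)) - 216) = √(((-30 + 40 + 6*1 + 2*1*(-4)) + 5/(-30 + 40 + 6*1 + 2*1*(-4))) - 216) = √(((-30 + 40 + 6 - 8) + 5/(-30 + 40 + 6 - 8)) - 216) = √((8 + 5/8) - 216) = √(69/8 - 216) = √(-1659/8) = I*√3318/4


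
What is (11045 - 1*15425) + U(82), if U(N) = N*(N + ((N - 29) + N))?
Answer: 13414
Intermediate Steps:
U(N) = N*(-29 + 3*N) (U(N) = N*(N + ((-29 + N) + N)) = N*(N + (-29 + 2*N)) = N*(-29 + 3*N))
(11045 - 1*15425) + U(82) = (11045 - 1*15425) + 82*(-29 + 3*82) = (11045 - 15425) + 82*(-29 + 246) = -4380 + 82*217 = -4380 + 17794 = 13414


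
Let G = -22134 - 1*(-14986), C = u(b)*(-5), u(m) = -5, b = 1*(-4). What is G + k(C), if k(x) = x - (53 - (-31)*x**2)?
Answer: -26551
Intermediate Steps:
b = -4
C = 25 (C = -5*(-5) = 25)
k(x) = -53 + x - 31*x**2 (k(x) = x - (53 + 31*x**2) = x + (-53 - 31*x**2) = -53 + x - 31*x**2)
G = -7148 (G = -22134 + 14986 = -7148)
G + k(C) = -7148 + (-53 + 25 - 31*25**2) = -7148 + (-53 + 25 - 31*625) = -7148 + (-53 + 25 - 19375) = -7148 - 19403 = -26551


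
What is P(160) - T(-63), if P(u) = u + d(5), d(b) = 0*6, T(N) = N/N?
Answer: 159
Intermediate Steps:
T(N) = 1
d(b) = 0
P(u) = u (P(u) = u + 0 = u)
P(160) - T(-63) = 160 - 1*1 = 160 - 1 = 159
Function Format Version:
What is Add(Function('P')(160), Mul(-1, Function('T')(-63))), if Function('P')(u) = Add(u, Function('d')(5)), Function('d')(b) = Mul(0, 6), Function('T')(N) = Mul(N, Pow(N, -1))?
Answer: 159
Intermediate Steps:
Function('T')(N) = 1
Function('d')(b) = 0
Function('P')(u) = u (Function('P')(u) = Add(u, 0) = u)
Add(Function('P')(160), Mul(-1, Function('T')(-63))) = Add(160, Mul(-1, 1)) = Add(160, -1) = 159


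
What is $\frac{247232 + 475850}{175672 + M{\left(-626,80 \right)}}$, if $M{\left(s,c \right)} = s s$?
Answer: $\frac{361541}{283774} \approx 1.274$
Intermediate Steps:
$M{\left(s,c \right)} = s^{2}$
$\frac{247232 + 475850}{175672 + M{\left(-626,80 \right)}} = \frac{247232 + 475850}{175672 + \left(-626\right)^{2}} = \frac{723082}{175672 + 391876} = \frac{723082}{567548} = 723082 \cdot \frac{1}{567548} = \frac{361541}{283774}$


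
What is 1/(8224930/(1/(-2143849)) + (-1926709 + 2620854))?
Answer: -1/17633007261425 ≈ -5.6712e-14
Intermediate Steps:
1/(8224930/(1/(-2143849)) + (-1926709 + 2620854)) = 1/(8224930/(-1/2143849) + 694145) = 1/(8224930*(-2143849) + 694145) = 1/(-17633007955570 + 694145) = 1/(-17633007261425) = -1/17633007261425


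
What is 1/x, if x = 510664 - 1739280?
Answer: -1/1228616 ≈ -8.1392e-7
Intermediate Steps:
x = -1228616
1/x = 1/(-1228616) = -1/1228616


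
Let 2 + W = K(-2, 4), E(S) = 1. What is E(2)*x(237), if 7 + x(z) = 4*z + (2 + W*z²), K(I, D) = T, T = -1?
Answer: -167564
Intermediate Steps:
K(I, D) = -1
W = -3 (W = -2 - 1 = -3)
x(z) = -5 - 3*z² + 4*z (x(z) = -7 + (4*z + (2 - 3*z²)) = -7 + (2 - 3*z² + 4*z) = -5 - 3*z² + 4*z)
E(2)*x(237) = 1*(-5 - 3*237² + 4*237) = 1*(-5 - 3*56169 + 948) = 1*(-5 - 168507 + 948) = 1*(-167564) = -167564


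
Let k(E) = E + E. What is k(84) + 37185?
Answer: 37353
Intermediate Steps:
k(E) = 2*E
k(84) + 37185 = 2*84 + 37185 = 168 + 37185 = 37353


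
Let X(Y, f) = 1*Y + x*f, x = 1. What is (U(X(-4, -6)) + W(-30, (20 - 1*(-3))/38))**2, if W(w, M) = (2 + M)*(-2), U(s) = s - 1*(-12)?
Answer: 3721/361 ≈ 10.307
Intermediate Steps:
X(Y, f) = Y + f (X(Y, f) = 1*Y + 1*f = Y + f)
U(s) = 12 + s (U(s) = s + 12 = 12 + s)
W(w, M) = -4 - 2*M
(U(X(-4, -6)) + W(-30, (20 - 1*(-3))/38))**2 = ((12 + (-4 - 6)) + (-4 - 2*(20 - 1*(-3))/38))**2 = ((12 - 10) + (-4 - 2*(20 + 3)/38))**2 = (2 + (-4 - 46/38))**2 = (2 + (-4 - 2*23/38))**2 = (2 + (-4 - 23/19))**2 = (2 - 99/19)**2 = (-61/19)**2 = 3721/361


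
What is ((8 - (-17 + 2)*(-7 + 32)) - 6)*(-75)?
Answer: -28275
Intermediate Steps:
((8 - (-17 + 2)*(-7 + 32)) - 6)*(-75) = ((8 - (-15)*25) - 6)*(-75) = ((8 - 1*(-375)) - 6)*(-75) = ((8 + 375) - 6)*(-75) = (383 - 6)*(-75) = 377*(-75) = -28275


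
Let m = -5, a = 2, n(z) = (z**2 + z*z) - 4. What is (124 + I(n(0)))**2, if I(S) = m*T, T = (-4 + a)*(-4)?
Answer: 7056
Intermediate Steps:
n(z) = -4 + 2*z**2 (n(z) = (z**2 + z**2) - 4 = 2*z**2 - 4 = -4 + 2*z**2)
T = 8 (T = (-4 + 2)*(-4) = -2*(-4) = 8)
I(S) = -40 (I(S) = -5*8 = -40)
(124 + I(n(0)))**2 = (124 - 40)**2 = 84**2 = 7056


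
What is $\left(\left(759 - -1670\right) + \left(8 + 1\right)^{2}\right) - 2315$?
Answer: $195$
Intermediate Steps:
$\left(\left(759 - -1670\right) + \left(8 + 1\right)^{2}\right) - 2315 = \left(\left(759 + 1670\right) + 9^{2}\right) - 2315 = \left(2429 + 81\right) - 2315 = 2510 - 2315 = 195$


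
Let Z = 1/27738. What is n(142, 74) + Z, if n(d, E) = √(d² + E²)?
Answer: 1/27738 + 2*√6410 ≈ 160.13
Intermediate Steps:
n(d, E) = √(E² + d²)
Z = 1/27738 ≈ 3.6052e-5
n(142, 74) + Z = √(74² + 142²) + 1/27738 = √(5476 + 20164) + 1/27738 = √25640 + 1/27738 = 2*√6410 + 1/27738 = 1/27738 + 2*√6410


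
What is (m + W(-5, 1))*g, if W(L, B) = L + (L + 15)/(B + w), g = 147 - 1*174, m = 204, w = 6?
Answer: -37881/7 ≈ -5411.6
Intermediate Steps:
g = -27 (g = 147 - 174 = -27)
W(L, B) = L + (15 + L)/(6 + B) (W(L, B) = L + (L + 15)/(B + 6) = L + (15 + L)/(6 + B))
(m + W(-5, 1))*g = (204 + (15 + 7*(-5) + 1*(-5))/(6 + 1))*(-27) = (204 + (15 - 35 - 5)/7)*(-27) = (204 + (⅐)*(-25))*(-27) = (204 - 25/7)*(-27) = (1403/7)*(-27) = -37881/7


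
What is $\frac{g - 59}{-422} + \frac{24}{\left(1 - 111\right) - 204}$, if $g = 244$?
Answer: $- \frac{34109}{66254} \approx -0.51482$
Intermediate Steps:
$\frac{g - 59}{-422} + \frac{24}{\left(1 - 111\right) - 204} = \frac{244 - 59}{-422} + \frac{24}{\left(1 - 111\right) - 204} = \left(244 - 59\right) \left(- \frac{1}{422}\right) + \frac{24}{-110 - 204} = 185 \left(- \frac{1}{422}\right) + \frac{24}{-314} = - \frac{185}{422} + 24 \left(- \frac{1}{314}\right) = - \frac{185}{422} - \frac{12}{157} = - \frac{34109}{66254}$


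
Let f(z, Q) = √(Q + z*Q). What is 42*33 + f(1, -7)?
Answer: 1386 + I*√14 ≈ 1386.0 + 3.7417*I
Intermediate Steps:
f(z, Q) = √(Q + Q*z)
42*33 + f(1, -7) = 42*33 + √(-7*(1 + 1)) = 1386 + √(-7*2) = 1386 + √(-14) = 1386 + I*√14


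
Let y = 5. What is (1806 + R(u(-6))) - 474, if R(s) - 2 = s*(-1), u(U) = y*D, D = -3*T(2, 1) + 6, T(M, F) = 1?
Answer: 1319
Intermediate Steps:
D = 3 (D = -3*1 + 6 = -3 + 6 = 3)
u(U) = 15 (u(U) = 5*3 = 15)
R(s) = 2 - s (R(s) = 2 + s*(-1) = 2 - s)
(1806 + R(u(-6))) - 474 = (1806 + (2 - 1*15)) - 474 = (1806 + (2 - 15)) - 474 = (1806 - 13) - 474 = 1793 - 474 = 1319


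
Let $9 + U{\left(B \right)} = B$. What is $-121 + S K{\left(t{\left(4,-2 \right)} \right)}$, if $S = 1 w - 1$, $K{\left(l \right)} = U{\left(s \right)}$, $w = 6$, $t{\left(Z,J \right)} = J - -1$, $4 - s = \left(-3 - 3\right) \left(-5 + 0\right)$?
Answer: $-296$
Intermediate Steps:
$s = -26$ ($s = 4 - \left(-3 - 3\right) \left(-5 + 0\right) = 4 - \left(-6\right) \left(-5\right) = 4 - 30 = -26$)
$U{\left(B \right)} = -9 + B$
$t{\left(Z,J \right)} = 1 + J$ ($t{\left(Z,J \right)} = J + 1 = 1 + J$)
$K{\left(l \right)} = -35$ ($K{\left(l \right)} = -9 - 26 = -35$)
$S = 5$ ($S = 1 \cdot 6 - 1 = 6 - 1 = 5$)
$-121 + S K{\left(t{\left(4,-2 \right)} \right)} = -121 + 5 \left(-35\right) = -121 - 175 = -296$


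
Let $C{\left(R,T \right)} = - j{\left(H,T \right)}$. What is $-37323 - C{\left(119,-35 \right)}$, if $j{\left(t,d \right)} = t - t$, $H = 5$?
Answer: $-37323$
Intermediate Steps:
$j{\left(t,d \right)} = 0$
$C{\left(R,T \right)} = 0$ ($C{\left(R,T \right)} = \left(-1\right) 0 = 0$)
$-37323 - C{\left(119,-35 \right)} = -37323 - 0 = -37323 + 0 = -37323$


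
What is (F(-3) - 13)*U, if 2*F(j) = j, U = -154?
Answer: 2233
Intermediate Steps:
F(j) = j/2
(F(-3) - 13)*U = ((½)*(-3) - 13)*(-154) = (-3/2 - 13)*(-154) = -29/2*(-154) = 2233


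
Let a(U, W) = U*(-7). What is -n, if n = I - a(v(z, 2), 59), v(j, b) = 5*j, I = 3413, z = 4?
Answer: -3553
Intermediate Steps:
a(U, W) = -7*U
n = 3553 (n = 3413 - (-7)*5*4 = 3413 - (-7)*20 = 3413 - 1*(-140) = 3413 + 140 = 3553)
-n = -1*3553 = -3553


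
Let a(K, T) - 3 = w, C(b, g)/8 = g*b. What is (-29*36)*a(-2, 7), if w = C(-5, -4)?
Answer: -170172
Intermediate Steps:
C(b, g) = 8*b*g (C(b, g) = 8*(g*b) = 8*(b*g) = 8*b*g)
w = 160 (w = 8*(-5)*(-4) = 160)
a(K, T) = 163 (a(K, T) = 3 + 160 = 163)
(-29*36)*a(-2, 7) = -29*36*163 = -1044*163 = -170172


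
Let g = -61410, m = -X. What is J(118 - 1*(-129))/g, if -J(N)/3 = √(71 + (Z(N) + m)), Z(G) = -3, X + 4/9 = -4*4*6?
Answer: √370/30705 ≈ 0.00062646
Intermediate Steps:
X = -868/9 (X = -4/9 - 4*4*6 = -4/9 - 16*6 = -4/9 - 96 = -868/9 ≈ -96.444)
m = 868/9 (m = -1*(-868/9) = 868/9 ≈ 96.444)
J(N) = -2*√370 (J(N) = -3*√(71 + (-3 + 868/9)) = -3*√(71 + 841/9) = -2*√370)
J(118 - 1*(-129))/g = -2*√370/(-61410) = -2*√370*(-1/61410) = √370/30705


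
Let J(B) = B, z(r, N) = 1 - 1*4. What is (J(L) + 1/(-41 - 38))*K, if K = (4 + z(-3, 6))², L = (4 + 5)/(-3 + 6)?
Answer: 236/79 ≈ 2.9873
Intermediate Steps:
z(r, N) = -3 (z(r, N) = 1 - 4 = -3)
L = 3 (L = 9/3 = 9*(⅓) = 3)
K = 1 (K = (4 - 3)² = 1² = 1)
(J(L) + 1/(-41 - 38))*K = (3 + 1/(-41 - 38))*1 = (3 + 1/(-79))*1 = (3 - 1/79)*1 = (236/79)*1 = 236/79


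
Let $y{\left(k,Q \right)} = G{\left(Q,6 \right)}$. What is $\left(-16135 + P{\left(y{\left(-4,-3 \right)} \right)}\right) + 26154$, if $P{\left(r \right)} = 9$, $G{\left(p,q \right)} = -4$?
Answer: $10028$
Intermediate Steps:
$y{\left(k,Q \right)} = -4$
$\left(-16135 + P{\left(y{\left(-4,-3 \right)} \right)}\right) + 26154 = \left(-16135 + 9\right) + 26154 = -16126 + 26154 = 10028$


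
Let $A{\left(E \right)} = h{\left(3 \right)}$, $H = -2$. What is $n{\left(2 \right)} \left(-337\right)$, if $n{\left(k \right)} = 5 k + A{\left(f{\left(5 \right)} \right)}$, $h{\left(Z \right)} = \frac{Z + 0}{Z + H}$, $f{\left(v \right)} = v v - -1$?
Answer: $-4381$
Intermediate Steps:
$f{\left(v \right)} = 1 + v^{2}$ ($f{\left(v \right)} = v^{2} + 1 = 1 + v^{2}$)
$h{\left(Z \right)} = \frac{Z}{-2 + Z}$ ($h{\left(Z \right)} = \frac{Z + 0}{Z - 2} = \frac{Z}{-2 + Z}$)
$A{\left(E \right)} = 3$ ($A{\left(E \right)} = \frac{3}{-2 + 3} = \frac{3}{1} = 3 \cdot 1 = 3$)
$n{\left(k \right)} = 3 + 5 k$ ($n{\left(k \right)} = 5 k + 3 = 3 + 5 k$)
$n{\left(2 \right)} \left(-337\right) = \left(3 + 5 \cdot 2\right) \left(-337\right) = \left(3 + 10\right) \left(-337\right) = 13 \left(-337\right) = -4381$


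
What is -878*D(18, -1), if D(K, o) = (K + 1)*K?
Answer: -300276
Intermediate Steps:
D(K, o) = K*(1 + K) (D(K, o) = (1 + K)*K = K*(1 + K))
-878*D(18, -1) = -15804*(1 + 18) = -15804*19 = -878*342 = -300276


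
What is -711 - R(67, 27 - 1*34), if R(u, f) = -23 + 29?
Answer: -717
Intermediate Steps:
R(u, f) = 6
-711 - R(67, 27 - 1*34) = -711 - 1*6 = -711 - 6 = -717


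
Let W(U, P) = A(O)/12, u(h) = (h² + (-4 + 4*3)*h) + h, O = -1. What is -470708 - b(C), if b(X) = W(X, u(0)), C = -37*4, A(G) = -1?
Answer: -5648495/12 ≈ -4.7071e+5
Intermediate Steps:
C = -148
u(h) = h² + 9*h (u(h) = (h² + (-4 + 12)*h) + h = (h² + 8*h) + h = h² + 9*h)
W(U, P) = -1/12
b(X) = -1/12
-470708 - b(C) = -470708 - 1*(-1/12) = -470708 + 1/12 = -5648495/12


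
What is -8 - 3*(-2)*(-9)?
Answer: -62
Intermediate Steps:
-8 - 3*(-2)*(-9) = -8 + 6*(-9) = -8 - 54 = -62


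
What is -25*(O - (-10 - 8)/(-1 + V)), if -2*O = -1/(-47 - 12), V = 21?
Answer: -1315/59 ≈ -22.288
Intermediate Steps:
O = -1/118 (O = -(-1)/(2*(-47 - 12)) = -(-1)/(2*(-59)) = -(-1)*(-1)/(2*59) = -½*1/59 = -1/118 ≈ -0.0084746)
-25*(O - (-10 - 8)/(-1 + V)) = -25*(-1/118 - (-10 - 8)/(-1 + 21)) = -25*(-1/118 - (-18)/20) = -25*(-1/118 - 1*(-9/10)) = -25*(-1/118 + 9/10) = -25*263/295 = -1315/59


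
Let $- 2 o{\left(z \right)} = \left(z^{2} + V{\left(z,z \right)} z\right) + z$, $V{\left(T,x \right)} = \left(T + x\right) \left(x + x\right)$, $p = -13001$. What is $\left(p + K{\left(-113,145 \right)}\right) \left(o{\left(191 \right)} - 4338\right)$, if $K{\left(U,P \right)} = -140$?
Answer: $183427544656$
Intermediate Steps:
$V{\left(T,x \right)} = 2 x \left(T + x\right)$ ($V{\left(T,x \right)} = \left(T + x\right) 2 x = 2 x \left(T + x\right)$)
$o{\left(z \right)} = - 2 z^{3} - \frac{z}{2} - \frac{z^{2}}{2}$ ($o{\left(z \right)} = - \frac{\left(z^{2} + 2 z \left(z + z\right) z\right) + z}{2} = - \frac{\left(z^{2} + 2 z 2 z z\right) + z}{2} = - \frac{\left(z^{2} + 4 z^{2} z\right) + z}{2} = - \frac{\left(z^{2} + 4 z^{3}\right) + z}{2} = - \frac{z + z^{2} + 4 z^{3}}{2} = - 2 z^{3} - \frac{z}{2} - \frac{z^{2}}{2}$)
$\left(p + K{\left(-113,145 \right)}\right) \left(o{\left(191 \right)} - 4338\right) = \left(-13001 - 140\right) \left(\left(- \frac{1}{2}\right) 191 \left(1 + 191 + 4 \cdot 191^{2}\right) - 4338\right) = - 13141 \left(\left(- \frac{1}{2}\right) 191 \left(1 + 191 + 4 \cdot 36481\right) - 4338\right) = - 13141 \left(\left(- \frac{1}{2}\right) 191 \left(1 + 191 + 145924\right) - 4338\right) = - 13141 \left(\left(- \frac{1}{2}\right) 191 \cdot 146116 - 4338\right) = - 13141 \left(-13954078 - 4338\right) = \left(-13141\right) \left(-13958416\right) = 183427544656$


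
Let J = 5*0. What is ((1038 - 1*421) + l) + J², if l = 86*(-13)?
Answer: -501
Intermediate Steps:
J = 0
l = -1118
((1038 - 1*421) + l) + J² = ((1038 - 1*421) - 1118) + 0² = ((1038 - 421) - 1118) + 0 = (617 - 1118) + 0 = -501 + 0 = -501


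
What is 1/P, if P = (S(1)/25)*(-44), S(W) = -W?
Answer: 25/44 ≈ 0.56818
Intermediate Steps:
P = 44/25 (P = (-1*1/25)*(-44) = -1*1/25*(-44) = -1/25*(-44) = 44/25 ≈ 1.7600)
1/P = 1/(44/25) = 25/44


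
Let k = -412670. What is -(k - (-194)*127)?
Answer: 388032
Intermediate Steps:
-(k - (-194)*127) = -(-412670 - (-194)*127) = -(-412670 - 1*(-24638)) = -(-412670 + 24638) = -1*(-388032) = 388032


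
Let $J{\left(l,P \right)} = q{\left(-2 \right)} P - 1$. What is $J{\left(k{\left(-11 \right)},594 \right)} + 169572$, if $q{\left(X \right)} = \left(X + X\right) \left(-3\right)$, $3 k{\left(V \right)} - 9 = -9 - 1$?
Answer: $176699$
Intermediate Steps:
$k{\left(V \right)} = - \frac{1}{3}$ ($k{\left(V \right)} = 3 + \frac{-9 - 1}{3} = 3 + \frac{1}{3} \left(-10\right) = 3 - \frac{10}{3} = - \frac{1}{3}$)
$q{\left(X \right)} = - 6 X$ ($q{\left(X \right)} = 2 X \left(-3\right) = - 6 X$)
$J{\left(l,P \right)} = -1 + 12 P$ ($J{\left(l,P \right)} = \left(-6\right) \left(-2\right) P - 1 = 12 P - 1 = -1 + 12 P$)
$J{\left(k{\left(-11 \right)},594 \right)} + 169572 = \left(-1 + 12 \cdot 594\right) + 169572 = \left(-1 + 7128\right) + 169572 = 7127 + 169572 = 176699$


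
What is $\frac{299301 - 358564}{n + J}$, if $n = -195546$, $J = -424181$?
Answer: $\frac{59263}{619727} \approx 0.095628$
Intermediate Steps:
$\frac{299301 - 358564}{n + J} = \frac{299301 - 358564}{-195546 - 424181} = - \frac{59263}{-619727} = \left(-59263\right) \left(- \frac{1}{619727}\right) = \frac{59263}{619727}$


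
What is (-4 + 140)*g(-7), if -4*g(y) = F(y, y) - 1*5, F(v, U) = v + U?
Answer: 646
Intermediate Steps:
F(v, U) = U + v
g(y) = 5/4 - y/2 (g(y) = -((y + y) - 1*5)/4 = -(2*y - 5)/4 = -(-5 + 2*y)/4 = 5/4 - y/2)
(-4 + 140)*g(-7) = (-4 + 140)*(5/4 - ½*(-7)) = 136*(5/4 + 7/2) = 136*(19/4) = 646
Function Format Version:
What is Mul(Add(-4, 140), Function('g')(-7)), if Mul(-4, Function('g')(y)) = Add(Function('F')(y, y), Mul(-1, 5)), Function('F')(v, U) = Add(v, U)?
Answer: 646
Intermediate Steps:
Function('F')(v, U) = Add(U, v)
Function('g')(y) = Add(Rational(5, 4), Mul(Rational(-1, 2), y)) (Function('g')(y) = Mul(Rational(-1, 4), Add(Add(y, y), Mul(-1, 5))) = Mul(Rational(-1, 4), Add(Mul(2, y), -5)) = Mul(Rational(-1, 4), Add(-5, Mul(2, y))) = Add(Rational(5, 4), Mul(Rational(-1, 2), y)))
Mul(Add(-4, 140), Function('g')(-7)) = Mul(Add(-4, 140), Add(Rational(5, 4), Mul(Rational(-1, 2), -7))) = Mul(136, Add(Rational(5, 4), Rational(7, 2))) = Mul(136, Rational(19, 4)) = 646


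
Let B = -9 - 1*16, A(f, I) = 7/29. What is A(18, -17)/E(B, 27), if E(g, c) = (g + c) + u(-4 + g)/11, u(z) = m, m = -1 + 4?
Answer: 77/725 ≈ 0.10621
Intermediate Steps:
m = 3
A(f, I) = 7/29 (A(f, I) = 7*(1/29) = 7/29)
u(z) = 3
B = -25 (B = -9 - 16 = -25)
E(g, c) = 3/11 + c + g (E(g, c) = (g + c) + 3/11 = (c + g) + 3*(1/11) = (c + g) + 3/11 = 3/11 + c + g)
A(18, -17)/E(B, 27) = 7/(29*(3/11 + 27 - 25)) = 7/(29*(25/11)) = (7/29)*(11/25) = 77/725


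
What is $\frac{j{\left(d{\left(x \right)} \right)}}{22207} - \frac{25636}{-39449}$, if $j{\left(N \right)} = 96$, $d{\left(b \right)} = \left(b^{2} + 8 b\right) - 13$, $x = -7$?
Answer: $\frac{573085756}{876043943} \approx 0.65417$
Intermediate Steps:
$d{\left(b \right)} = -13 + b^{2} + 8 b$
$\frac{j{\left(d{\left(x \right)} \right)}}{22207} - \frac{25636}{-39449} = \frac{96}{22207} - \frac{25636}{-39449} = 96 \cdot \frac{1}{22207} - - \frac{25636}{39449} = \frac{96}{22207} + \frac{25636}{39449} = \frac{573085756}{876043943}$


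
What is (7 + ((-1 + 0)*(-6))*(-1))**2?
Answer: 1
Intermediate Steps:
(7 + ((-1 + 0)*(-6))*(-1))**2 = (7 - 1*(-6)*(-1))**2 = (7 + 6*(-1))**2 = (7 - 6)**2 = 1**2 = 1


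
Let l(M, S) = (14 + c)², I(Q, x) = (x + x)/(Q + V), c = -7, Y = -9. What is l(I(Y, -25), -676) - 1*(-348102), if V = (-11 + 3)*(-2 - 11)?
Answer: 348151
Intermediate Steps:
V = 104 (V = -8*(-13) = 104)
I(Q, x) = 2*x/(104 + Q) (I(Q, x) = (x + x)/(Q + 104) = (2*x)/(104 + Q) = 2*x/(104 + Q))
l(M, S) = 49 (l(M, S) = (14 - 7)² = 7² = 49)
l(I(Y, -25), -676) - 1*(-348102) = 49 - 1*(-348102) = 49 + 348102 = 348151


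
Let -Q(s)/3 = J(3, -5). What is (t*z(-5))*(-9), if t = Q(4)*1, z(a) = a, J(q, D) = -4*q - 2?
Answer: 1890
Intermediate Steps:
J(q, D) = -2 - 4*q
Q(s) = 42 (Q(s) = -3*(-2 - 4*3) = -3*(-2 - 12) = -3*(-14) = 42)
t = 42 (t = 42*1 = 42)
(t*z(-5))*(-9) = (42*(-5))*(-9) = -210*(-9) = 1890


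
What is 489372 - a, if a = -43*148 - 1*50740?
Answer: 546476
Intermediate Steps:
a = -57104 (a = -6364 - 50740 = -57104)
489372 - a = 489372 - 1*(-57104) = 489372 + 57104 = 546476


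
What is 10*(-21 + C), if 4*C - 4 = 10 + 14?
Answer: -140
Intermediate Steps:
C = 7 (C = 1 + (10 + 14)/4 = 1 + (¼)*24 = 1 + 6 = 7)
10*(-21 + C) = 10*(-21 + 7) = 10*(-14) = -140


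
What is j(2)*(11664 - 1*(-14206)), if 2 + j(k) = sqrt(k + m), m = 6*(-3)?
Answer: -51740 + 103480*I ≈ -51740.0 + 1.0348e+5*I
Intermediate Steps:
m = -18
j(k) = -2 + sqrt(-18 + k) (j(k) = -2 + sqrt(k - 18) = -2 + sqrt(-18 + k))
j(2)*(11664 - 1*(-14206)) = (-2 + sqrt(-18 + 2))*(11664 - 1*(-14206)) = (-2 + sqrt(-16))*(11664 + 14206) = (-2 + 4*I)*25870 = -51740 + 103480*I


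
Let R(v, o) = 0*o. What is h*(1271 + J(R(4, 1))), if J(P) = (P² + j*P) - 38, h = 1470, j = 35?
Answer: 1812510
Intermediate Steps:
R(v, o) = 0
J(P) = -38 + P² + 35*P (J(P) = (P² + 35*P) - 38 = -38 + P² + 35*P)
h*(1271 + J(R(4, 1))) = 1470*(1271 + (-38 + 0² + 35*0)) = 1470*(1271 + (-38 + 0 + 0)) = 1470*(1271 - 38) = 1470*1233 = 1812510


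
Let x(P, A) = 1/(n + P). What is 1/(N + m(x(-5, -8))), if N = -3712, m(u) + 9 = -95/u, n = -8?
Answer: -1/2486 ≈ -0.00040225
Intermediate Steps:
x(P, A) = 1/(-8 + P)
m(u) = -9 - 95/u
1/(N + m(x(-5, -8))) = 1/(-3712 + (-9 - 95/(1/(-8 - 5)))) = 1/(-3712 + (-9 - 95/(1/(-13)))) = 1/(-3712 + (-9 - 95/(-1/13))) = 1/(-3712 + (-9 - 95*(-13))) = 1/(-3712 + (-9 + 1235)) = 1/(-3712 + 1226) = 1/(-2486) = -1/2486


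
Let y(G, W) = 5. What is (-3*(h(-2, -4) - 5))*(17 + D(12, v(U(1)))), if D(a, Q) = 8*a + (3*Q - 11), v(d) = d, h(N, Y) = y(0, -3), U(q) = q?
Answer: 0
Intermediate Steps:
h(N, Y) = 5
D(a, Q) = -11 + 3*Q + 8*a (D(a, Q) = 8*a + (-11 + 3*Q) = -11 + 3*Q + 8*a)
(-3*(h(-2, -4) - 5))*(17 + D(12, v(U(1)))) = (-3*(5 - 5))*(17 + (-11 + 3*1 + 8*12)) = (-3*0)*(17 + (-11 + 3 + 96)) = 0*(17 + 88) = 0*105 = 0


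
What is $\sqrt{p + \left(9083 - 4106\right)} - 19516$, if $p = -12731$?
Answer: $-19516 + i \sqrt{7754} \approx -19516.0 + 88.057 i$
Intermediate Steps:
$\sqrt{p + \left(9083 - 4106\right)} - 19516 = \sqrt{-12731 + \left(9083 - 4106\right)} - 19516 = \sqrt{-12731 + 4977} - 19516 = \sqrt{-7754} - 19516 = i \sqrt{7754} - 19516 = -19516 + i \sqrt{7754}$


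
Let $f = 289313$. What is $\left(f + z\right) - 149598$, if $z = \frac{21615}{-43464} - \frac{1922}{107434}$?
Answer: $\frac{108733062695687}{778251896} \approx 1.3971 \cdot 10^{5}$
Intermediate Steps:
$z = - \frac{400953953}{778251896}$ ($z = 21615 \left(- \frac{1}{43464}\right) - \frac{961}{53717} = - \frac{7205}{14488} - \frac{961}{53717} = - \frac{400953953}{778251896} \approx -0.5152$)
$\left(f + z\right) - 149598 = \left(289313 - \frac{400953953}{778251896}\right) - 149598 = \frac{225157989833495}{778251896} - 149598 = \frac{108733062695687}{778251896}$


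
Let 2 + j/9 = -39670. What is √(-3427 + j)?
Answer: 5*I*√14419 ≈ 600.4*I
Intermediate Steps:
j = -357048 (j = -18 + 9*(-39670) = -18 - 357030 = -357048)
√(-3427 + j) = √(-3427 - 357048) = √(-360475) = 5*I*√14419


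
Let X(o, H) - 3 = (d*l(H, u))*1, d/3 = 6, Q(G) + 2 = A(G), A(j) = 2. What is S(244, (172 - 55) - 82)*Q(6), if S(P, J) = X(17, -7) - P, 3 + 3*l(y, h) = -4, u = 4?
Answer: 0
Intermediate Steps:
Q(G) = 0 (Q(G) = -2 + 2 = 0)
l(y, h) = -7/3 (l(y, h) = -1 + (⅓)*(-4) = -1 - 4/3 = -7/3)
d = 18 (d = 3*6 = 18)
X(o, H) = -39 (X(o, H) = 3 + (18*(-7/3))*1 = 3 - 42*1 = 3 - 42 = -39)
S(P, J) = -39 - P
S(244, (172 - 55) - 82)*Q(6) = (-39 - 1*244)*0 = (-39 - 244)*0 = -283*0 = 0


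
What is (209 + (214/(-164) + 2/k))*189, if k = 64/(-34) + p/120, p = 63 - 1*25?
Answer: 5108901903/130954 ≈ 39013.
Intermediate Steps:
p = 38 (p = 63 - 25 = 38)
k = -1597/1020 (k = 64/(-34) + 38/120 = 64*(-1/34) + 38*(1/120) = -32/17 + 19/60 = -1597/1020 ≈ -1.5657)
(209 + (214/(-164) + 2/k))*189 = (209 + (214/(-164) + 2/(-1597/1020)))*189 = (209 + (214*(-1/164) + 2*(-1020/1597)))*189 = (209 + (-107/82 - 2040/1597))*189 = (209 - 338159/130954)*189 = (27031227/130954)*189 = 5108901903/130954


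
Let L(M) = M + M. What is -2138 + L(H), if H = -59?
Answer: -2256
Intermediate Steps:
L(M) = 2*M
-2138 + L(H) = -2138 + 2*(-59) = -2138 - 118 = -2256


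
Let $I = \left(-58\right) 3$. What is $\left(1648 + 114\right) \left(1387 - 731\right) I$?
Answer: $-201121728$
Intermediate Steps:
$I = -174$
$\left(1648 + 114\right) \left(1387 - 731\right) I = \left(1648 + 114\right) \left(1387 - 731\right) \left(-174\right) = 1762 \cdot 656 \left(-174\right) = 1155872 \left(-174\right) = -201121728$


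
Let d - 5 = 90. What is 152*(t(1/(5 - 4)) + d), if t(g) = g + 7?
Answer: 15656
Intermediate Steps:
t(g) = 7 + g
d = 95 (d = 5 + 90 = 95)
152*(t(1/(5 - 4)) + d) = 152*((7 + 1/(5 - 4)) + 95) = 152*((7 + 1/1) + 95) = 152*((7 + 1) + 95) = 152*(8 + 95) = 152*103 = 15656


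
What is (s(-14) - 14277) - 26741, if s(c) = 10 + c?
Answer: -41022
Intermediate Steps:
(s(-14) - 14277) - 26741 = ((10 - 14) - 14277) - 26741 = (-4 - 14277) - 26741 = -14281 - 26741 = -41022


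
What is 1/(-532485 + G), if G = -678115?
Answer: -1/1210600 ≈ -8.2604e-7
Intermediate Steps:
1/(-532485 + G) = 1/(-532485 - 678115) = 1/(-1210600) = -1/1210600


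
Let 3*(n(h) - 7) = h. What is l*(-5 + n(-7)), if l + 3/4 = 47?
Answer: -185/12 ≈ -15.417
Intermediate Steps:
l = 185/4 (l = -3/4 + 47 = 185/4 ≈ 46.250)
n(h) = 7 + h/3
l*(-5 + n(-7)) = 185*(-5 + (7 + (1/3)*(-7)))/4 = 185*(-5 + (7 - 7/3))/4 = 185*(-5 + 14/3)/4 = (185/4)*(-1/3) = -185/12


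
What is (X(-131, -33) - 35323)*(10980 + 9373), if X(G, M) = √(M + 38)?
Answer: -718929019 + 20353*√5 ≈ -7.1888e+8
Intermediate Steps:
X(G, M) = √(38 + M)
(X(-131, -33) - 35323)*(10980 + 9373) = (√(38 - 33) - 35323)*(10980 + 9373) = (√5 - 35323)*20353 = (-35323 + √5)*20353 = -718929019 + 20353*√5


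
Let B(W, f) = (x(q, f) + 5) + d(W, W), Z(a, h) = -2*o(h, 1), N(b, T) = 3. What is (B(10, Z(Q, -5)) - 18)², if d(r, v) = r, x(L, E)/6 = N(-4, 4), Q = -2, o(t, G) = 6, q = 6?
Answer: 225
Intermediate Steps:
x(L, E) = 18 (x(L, E) = 6*3 = 18)
Z(a, h) = -12 (Z(a, h) = -2*6 = -12)
B(W, f) = 23 + W (B(W, f) = (18 + 5) + W = 23 + W)
(B(10, Z(Q, -5)) - 18)² = ((23 + 10) - 18)² = (33 - 18)² = 15² = 225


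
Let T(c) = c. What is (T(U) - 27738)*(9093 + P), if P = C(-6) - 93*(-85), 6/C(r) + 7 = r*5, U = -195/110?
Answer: -191907076500/407 ≈ -4.7152e+8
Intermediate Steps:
U = -39/22 (U = -195*1/110 = -39/22 ≈ -1.7727)
C(r) = 6/(-7 + 5*r) (C(r) = 6/(-7 + r*5) = 6/(-7 + 5*r))
P = 292479/37 (P = 6/(-7 + 5*(-6)) - 93*(-85) = 6/(-7 - 30) + 7905 = 6/(-37) + 7905 = 6*(-1/37) + 7905 = -6/37 + 7905 = 292479/37 ≈ 7904.8)
(T(U) - 27738)*(9093 + P) = (-39/22 - 27738)*(9093 + 292479/37) = -610275/22*628920/37 = -191907076500/407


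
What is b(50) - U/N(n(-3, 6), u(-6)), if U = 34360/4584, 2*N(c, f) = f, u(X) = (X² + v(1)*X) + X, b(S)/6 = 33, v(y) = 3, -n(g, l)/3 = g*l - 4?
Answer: 676429/3438 ≈ 196.75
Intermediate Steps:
n(g, l) = 12 - 3*g*l (n(g, l) = -3*(g*l - 4) = -3*(-4 + g*l) = 12 - 3*g*l)
b(S) = 198 (b(S) = 6*33 = 198)
u(X) = X² + 4*X (u(X) = (X² + 3*X) + X = X² + 4*X)
N(c, f) = f/2
U = 4295/573 (U = 34360*(1/4584) = 4295/573 ≈ 7.4956)
b(50) - U/N(n(-3, 6), u(-6)) = 198 - 4295/(573*((-6*(4 - 6))/2)) = 198 - 4295/(573*((-6*(-2))/2)) = 198 - 4295/(573*((½)*12)) = 198 - 4295/(573*6) = 198 - 1*4295/3438 = 198 - 4295/3438 = 676429/3438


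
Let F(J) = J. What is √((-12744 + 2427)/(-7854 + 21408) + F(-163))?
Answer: I*√371416246/1506 ≈ 12.797*I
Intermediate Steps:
√((-12744 + 2427)/(-7854 + 21408) + F(-163)) = √((-12744 + 2427)/(-7854 + 21408) - 163) = √(-10317/13554 - 163) = √(-10317*1/13554 - 163) = √(-3439/4518 - 163) = √(-739873/4518) = I*√371416246/1506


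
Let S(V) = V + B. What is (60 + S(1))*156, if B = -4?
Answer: 8892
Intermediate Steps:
S(V) = -4 + V (S(V) = V - 4 = -4 + V)
(60 + S(1))*156 = (60 + (-4 + 1))*156 = (60 - 3)*156 = 57*156 = 8892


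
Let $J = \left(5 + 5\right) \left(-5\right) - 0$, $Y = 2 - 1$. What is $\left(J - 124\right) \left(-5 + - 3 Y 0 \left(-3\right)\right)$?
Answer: $870$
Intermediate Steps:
$Y = 1$ ($Y = 2 - 1 = 1$)
$J = -50$ ($J = 10 \left(-5\right) + 0 = -50 + 0 = -50$)
$\left(J - 124\right) \left(-5 + - 3 Y 0 \left(-3\right)\right) = \left(-50 - 124\right) \left(-5 + \left(-3\right) 1 \cdot 0 \left(-3\right)\right) = - 174 \left(-5 + \left(-3\right) 0 \left(-3\right)\right) = - 174 \left(-5 + 0 \left(-3\right)\right) = - 174 \left(-5 + 0\right) = \left(-174\right) \left(-5\right) = 870$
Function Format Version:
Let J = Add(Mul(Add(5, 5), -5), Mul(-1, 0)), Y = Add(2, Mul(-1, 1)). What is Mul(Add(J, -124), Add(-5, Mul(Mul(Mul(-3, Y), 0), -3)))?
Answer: 870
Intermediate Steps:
Y = 1 (Y = Add(2, -1) = 1)
J = -50 (J = Add(Mul(10, -5), 0) = Add(-50, 0) = -50)
Mul(Add(J, -124), Add(-5, Mul(Mul(Mul(-3, Y), 0), -3))) = Mul(Add(-50, -124), Add(-5, Mul(Mul(Mul(-3, 1), 0), -3))) = Mul(-174, Add(-5, Mul(Mul(-3, 0), -3))) = Mul(-174, Add(-5, Mul(0, -3))) = Mul(-174, Add(-5, 0)) = Mul(-174, -5) = 870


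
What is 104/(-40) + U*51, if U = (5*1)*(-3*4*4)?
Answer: -61213/5 ≈ -12243.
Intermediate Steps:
U = -240 (U = 5*(-12*4) = 5*(-48) = -240)
104/(-40) + U*51 = 104/(-40) - 240*51 = 104*(-1/40) - 12240 = -13/5 - 12240 = -61213/5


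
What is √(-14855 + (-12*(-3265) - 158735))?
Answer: I*√134410 ≈ 366.62*I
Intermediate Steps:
√(-14855 + (-12*(-3265) - 158735)) = √(-14855 + (39180 - 158735)) = √(-14855 - 119555) = √(-134410) = I*√134410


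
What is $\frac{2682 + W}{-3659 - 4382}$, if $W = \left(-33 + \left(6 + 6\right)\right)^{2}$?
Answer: $- \frac{3123}{8041} \approx -0.38838$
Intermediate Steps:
$W = 441$ ($W = \left(-33 + 12\right)^{2} = \left(-21\right)^{2} = 441$)
$\frac{2682 + W}{-3659 - 4382} = \frac{2682 + 441}{-3659 - 4382} = \frac{3123}{-8041} = 3123 \left(- \frac{1}{8041}\right) = - \frac{3123}{8041}$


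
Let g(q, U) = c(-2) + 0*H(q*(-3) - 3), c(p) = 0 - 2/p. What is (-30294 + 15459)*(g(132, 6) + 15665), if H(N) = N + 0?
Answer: -232405110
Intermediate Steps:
H(N) = N
c(p) = -2/p
g(q, U) = 1 (g(q, U) = -2/(-2) + 0*(q*(-3) - 3) = -2*(-1/2) + 0*(-3*q - 3) = 1 + 0*(-3 - 3*q) = 1 + 0 = 1)
(-30294 + 15459)*(g(132, 6) + 15665) = (-30294 + 15459)*(1 + 15665) = -14835*15666 = -232405110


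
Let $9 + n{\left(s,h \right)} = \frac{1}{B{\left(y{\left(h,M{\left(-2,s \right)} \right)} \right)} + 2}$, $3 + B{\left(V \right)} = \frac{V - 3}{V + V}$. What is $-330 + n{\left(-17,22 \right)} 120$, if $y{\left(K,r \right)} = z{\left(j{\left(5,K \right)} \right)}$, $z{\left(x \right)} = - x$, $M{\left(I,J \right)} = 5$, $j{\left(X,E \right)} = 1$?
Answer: $-1290$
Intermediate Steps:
$y{\left(K,r \right)} = -1$ ($y{\left(K,r \right)} = \left(-1\right) 1 = -1$)
$B{\left(V \right)} = -3 + \frac{-3 + V}{2 V}$ ($B{\left(V \right)} = -3 + \frac{V - 3}{V + V} = -3 + \frac{-3 + V}{2 V}$)
$n{\left(s,h \right)} = -8$ ($n{\left(s,h \right)} = -9 + \frac{1}{\frac{-3 - -5}{2 \left(-1\right)} + 2} = -9 + \frac{1}{\frac{1}{2} \left(-1\right) \left(-3 + 5\right) + 2} = -9 + \frac{1}{\frac{1}{2} \left(-1\right) 2 + 2} = -9 + \frac{1}{-1 + 2} = -9 + 1^{-1} = -9 + 1 = -8$)
$-330 + n{\left(-17,22 \right)} 120 = -330 - 960 = -1290$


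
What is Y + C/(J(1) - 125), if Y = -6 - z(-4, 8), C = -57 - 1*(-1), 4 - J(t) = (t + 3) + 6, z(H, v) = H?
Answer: -206/131 ≈ -1.5725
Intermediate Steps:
J(t) = -5 - t (J(t) = 4 - ((t + 3) + 6) = 4 - ((3 + t) + 6) = 4 - (9 + t) = 4 + (-9 - t) = -5 - t)
C = -56 (C = -57 + 1 = -56)
Y = -2 (Y = -6 - 1*(-4) = -6 + 4 = -2)
Y + C/(J(1) - 125) = -2 - 56/((-5 - 1*1) - 125) = -2 - 56/((-5 - 1) - 125) = -2 - 56/(-6 - 125) = -2 - 56/(-131) = -2 - 1/131*(-56) = -2 + 56/131 = -206/131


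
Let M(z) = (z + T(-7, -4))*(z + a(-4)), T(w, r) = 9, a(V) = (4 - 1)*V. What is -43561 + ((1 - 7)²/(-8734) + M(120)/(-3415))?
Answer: -649699381619/14913305 ≈ -43565.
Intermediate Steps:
a(V) = 3*V
M(z) = (-12 + z)*(9 + z) (M(z) = (z + 9)*(z + 3*(-4)) = (9 + z)*(z - 12) = (9 + z)*(-12 + z) = (-12 + z)*(9 + z))
-43561 + ((1 - 7)²/(-8734) + M(120)/(-3415)) = -43561 + ((1 - 7)²/(-8734) + (-108 + 120² - 3*120)/(-3415)) = -43561 + ((-6)²*(-1/8734) + (-108 + 14400 - 360)*(-1/3415)) = -43561 + (36*(-1/8734) + 13932*(-1/3415)) = -43561 + (-18/4367 - 13932/3415) = -43561 - 60902514/14913305 = -649699381619/14913305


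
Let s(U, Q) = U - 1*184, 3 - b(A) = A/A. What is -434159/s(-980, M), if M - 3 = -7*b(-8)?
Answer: 434159/1164 ≈ 372.99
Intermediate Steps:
b(A) = 2 (b(A) = 3 - A/A = 3 - 1*1 = 3 - 1 = 2)
M = -11 (M = 3 - 7*2 = 3 - 14 = -11)
s(U, Q) = -184 + U (s(U, Q) = U - 184 = -184 + U)
-434159/s(-980, M) = -434159/(-184 - 980) = -434159/(-1164) = -434159*(-1/1164) = 434159/1164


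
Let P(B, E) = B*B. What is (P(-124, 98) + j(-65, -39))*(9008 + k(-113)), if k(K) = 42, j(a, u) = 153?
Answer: 140537450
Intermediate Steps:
P(B, E) = B²
(P(-124, 98) + j(-65, -39))*(9008 + k(-113)) = ((-124)² + 153)*(9008 + 42) = (15376 + 153)*9050 = 15529*9050 = 140537450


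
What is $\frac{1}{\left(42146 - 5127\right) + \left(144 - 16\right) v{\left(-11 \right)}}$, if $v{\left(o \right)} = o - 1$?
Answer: $\frac{1}{35483} \approx 2.8183 \cdot 10^{-5}$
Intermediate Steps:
$v{\left(o \right)} = -1 + o$ ($v{\left(o \right)} = o - 1 = -1 + o$)
$\frac{1}{\left(42146 - 5127\right) + \left(144 - 16\right) v{\left(-11 \right)}} = \frac{1}{\left(42146 - 5127\right) + \left(144 - 16\right) \left(-1 - 11\right)} = \frac{1}{\left(42146 - 5127\right) + \left(144 - 16\right) \left(-12\right)} = \frac{1}{37019 + \left(144 - 16\right) \left(-12\right)} = \frac{1}{37019 + 128 \left(-12\right)} = \frac{1}{37019 - 1536} = \frac{1}{35483}$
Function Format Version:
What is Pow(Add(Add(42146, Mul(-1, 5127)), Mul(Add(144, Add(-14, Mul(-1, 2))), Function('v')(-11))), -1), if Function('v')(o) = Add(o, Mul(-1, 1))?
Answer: Rational(1, 35483) ≈ 2.8183e-5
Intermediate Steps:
Function('v')(o) = Add(-1, o) (Function('v')(o) = Add(o, -1) = Add(-1, o))
Pow(Add(Add(42146, Mul(-1, 5127)), Mul(Add(144, Add(-14, Mul(-1, 2))), Function('v')(-11))), -1) = Pow(Add(Add(42146, Mul(-1, 5127)), Mul(Add(144, Add(-14, Mul(-1, 2))), Add(-1, -11))), -1) = Pow(Add(Add(42146, -5127), Mul(Add(144, Add(-14, -2)), -12)), -1) = Pow(Add(37019, Mul(Add(144, -16), -12)), -1) = Pow(Add(37019, Mul(128, -12)), -1) = Pow(Add(37019, -1536), -1) = Pow(35483, -1) = Rational(1, 35483)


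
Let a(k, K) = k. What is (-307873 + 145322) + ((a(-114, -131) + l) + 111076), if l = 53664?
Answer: 2075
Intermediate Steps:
(-307873 + 145322) + ((a(-114, -131) + l) + 111076) = (-307873 + 145322) + ((-114 + 53664) + 111076) = -162551 + (53550 + 111076) = -162551 + 164626 = 2075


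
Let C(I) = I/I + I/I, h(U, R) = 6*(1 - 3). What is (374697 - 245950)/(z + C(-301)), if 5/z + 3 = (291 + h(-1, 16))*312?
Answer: 2241356523/34819 ≈ 64372.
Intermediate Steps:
h(U, R) = -12 (h(U, R) = 6*(-2) = -12)
C(I) = 2 (C(I) = 1 + 1 = 2)
z = 1/17409 (z = 5/(-3 + (291 - 12)*312) = 5/(-3 + 279*312) = 5/(-3 + 87048) = 5/87045 = 5*(1/87045) = 1/17409 ≈ 5.7442e-5)
(374697 - 245950)/(z + C(-301)) = (374697 - 245950)/(1/17409 + 2) = 128747/(34819/17409) = 128747*(17409/34819) = 2241356523/34819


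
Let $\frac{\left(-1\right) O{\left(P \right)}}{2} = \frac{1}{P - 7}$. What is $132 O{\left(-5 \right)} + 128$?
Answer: $150$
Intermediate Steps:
$O{\left(P \right)} = - \frac{2}{-7 + P}$ ($O{\left(P \right)} = - \frac{2}{P - 7} = - \frac{2}{-7 + P}$)
$132 O{\left(-5 \right)} + 128 = 132 \left(- \frac{2}{-7 - 5}\right) + 128 = 132 \left(- \frac{2}{-12}\right) + 128 = 132 \left(\left(-2\right) \left(- \frac{1}{12}\right)\right) + 128 = 132 \cdot \frac{1}{6} + 128 = 22 + 128 = 150$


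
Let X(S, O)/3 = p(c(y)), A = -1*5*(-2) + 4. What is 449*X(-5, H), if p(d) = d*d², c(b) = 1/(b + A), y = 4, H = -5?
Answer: 449/1944 ≈ 0.23097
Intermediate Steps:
A = 14 (A = -5*(-2) + 4 = 10 + 4 = 14)
c(b) = 1/(14 + b) (c(b) = 1/(b + 14) = 1/(14 + b))
p(d) = d³
X(S, O) = 1/1944 (X(S, O) = 3*(1/(14 + 4))³ = 3*(1/18)³ = 3*(1/5832) = 1/1944)
449*X(-5, H) = 449*(1/1944) = 449/1944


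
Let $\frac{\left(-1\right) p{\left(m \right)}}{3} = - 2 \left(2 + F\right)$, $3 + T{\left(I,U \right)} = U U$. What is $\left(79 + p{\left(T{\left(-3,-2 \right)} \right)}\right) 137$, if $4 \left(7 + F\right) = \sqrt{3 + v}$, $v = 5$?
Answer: $6713 + 411 \sqrt{2} \approx 7294.2$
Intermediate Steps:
$T{\left(I,U \right)} = -3 + U^{2}$ ($T{\left(I,U \right)} = -3 + U U = -3 + U^{2}$)
$F = -7 + \frac{\sqrt{2}}{2}$ ($F = -7 + \frac{\sqrt{3 + 5}}{4} = -7 + \frac{\sqrt{8}}{4} = -7 + \frac{2 \sqrt{2}}{4} = -7 + \frac{\sqrt{2}}{2} \approx -6.2929$)
$p{\left(m \right)} = -30 + 3 \sqrt{2}$ ($p{\left(m \right)} = - 3 \left(- 2 \left(2 - \left(7 - \frac{\sqrt{2}}{2}\right)\right)\right) = - 3 \left(- 2 \left(-5 + \frac{\sqrt{2}}{2}\right)\right) = - 3 \left(10 - \sqrt{2}\right) = -30 + 3 \sqrt{2}$)
$\left(79 + p{\left(T{\left(-3,-2 \right)} \right)}\right) 137 = \left(79 - \left(30 - 3 \sqrt{2}\right)\right) 137 = \left(49 + 3 \sqrt{2}\right) 137 = 6713 + 411 \sqrt{2}$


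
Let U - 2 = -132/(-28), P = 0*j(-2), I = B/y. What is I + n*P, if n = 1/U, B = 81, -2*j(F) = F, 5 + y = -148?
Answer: -9/17 ≈ -0.52941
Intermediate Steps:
y = -153 (y = -5 - 148 = -153)
j(F) = -F/2
I = -9/17 (I = 81/(-153) = 81*(-1/153) = -9/17 ≈ -0.52941)
P = 0 (P = 0*(-½*(-2)) = 0*1 = 0)
U = 47/7 (U = 2 - 132/(-28) = 2 - 132*(-1/28) = 2 + 33/7 = 47/7 ≈ 6.7143)
n = 7/47 (n = 1/(47/7) = 7/47 ≈ 0.14894)
I + n*P = -9/17 + (7/47)*0 = -9/17 + 0 = -9/17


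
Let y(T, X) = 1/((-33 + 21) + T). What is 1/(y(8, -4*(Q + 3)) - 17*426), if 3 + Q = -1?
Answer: -4/28969 ≈ -0.00013808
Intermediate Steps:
Q = -4 (Q = -3 - 1 = -4)
y(T, X) = 1/(-12 + T)
1/(y(8, -4*(Q + 3)) - 17*426) = 1/(1/(-12 + 8) - 17*426) = 1/(1/(-4) - 7242) = 1/(-¼ - 7242) = 1/(-28969/4) = -4/28969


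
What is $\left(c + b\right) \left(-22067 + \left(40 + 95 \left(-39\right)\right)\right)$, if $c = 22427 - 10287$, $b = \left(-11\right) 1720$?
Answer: $174462960$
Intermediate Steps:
$b = -18920$
$c = 12140$ ($c = 22427 - 10287 = 12140$)
$\left(c + b\right) \left(-22067 + \left(40 + 95 \left(-39\right)\right)\right) = \left(12140 - 18920\right) \left(-22067 + \left(40 + 95 \left(-39\right)\right)\right) = - 6780 \left(-22067 + \left(40 - 3705\right)\right) = - 6780 \left(-22067 - 3665\right) = \left(-6780\right) \left(-25732\right) = 174462960$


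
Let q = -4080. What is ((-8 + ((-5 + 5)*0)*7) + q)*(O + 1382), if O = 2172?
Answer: -14528752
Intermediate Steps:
((-8 + ((-5 + 5)*0)*7) + q)*(O + 1382) = ((-8 + ((-5 + 5)*0)*7) - 4080)*(2172 + 1382) = ((-8 + (0*0)*7) - 4080)*3554 = ((-8 + 0*7) - 4080)*3554 = ((-8 + 0) - 4080)*3554 = (-8 - 4080)*3554 = -4088*3554 = -14528752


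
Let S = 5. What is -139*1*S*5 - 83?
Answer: -3558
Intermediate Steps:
-139*1*S*5 - 83 = -139*1*5*5 - 83 = -695*5 - 83 = -139*25 - 83 = -3475 - 83 = -3558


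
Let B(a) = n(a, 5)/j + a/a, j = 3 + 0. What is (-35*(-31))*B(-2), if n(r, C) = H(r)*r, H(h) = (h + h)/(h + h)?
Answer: 1085/3 ≈ 361.67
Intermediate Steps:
H(h) = 1 (H(h) = (2*h)/((2*h)) = (2*h)*(1/(2*h)) = 1)
n(r, C) = r (n(r, C) = 1*r = r)
j = 3
B(a) = 1 + a/3 (B(a) = a/3 + a/a = a*(⅓) + 1 = a/3 + 1 = 1 + a/3)
(-35*(-31))*B(-2) = (-35*(-31))*(1 + (⅓)*(-2)) = 1085*(1 - ⅔) = 1085*(⅓) = 1085/3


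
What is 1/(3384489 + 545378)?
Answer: 1/3929867 ≈ 2.5446e-7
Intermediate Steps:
1/(3384489 + 545378) = 1/3929867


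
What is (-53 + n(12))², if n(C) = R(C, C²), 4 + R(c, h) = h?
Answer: 7569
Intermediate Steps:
R(c, h) = -4 + h
n(C) = -4 + C²
(-53 + n(12))² = (-53 + (-4 + 12²))² = (-53 + (-4 + 144))² = (-53 + 140)² = 87² = 7569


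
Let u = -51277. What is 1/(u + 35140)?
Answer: -1/16137 ≈ -6.1969e-5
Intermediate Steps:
1/(u + 35140) = 1/(-51277 + 35140) = 1/(-16137) = -1/16137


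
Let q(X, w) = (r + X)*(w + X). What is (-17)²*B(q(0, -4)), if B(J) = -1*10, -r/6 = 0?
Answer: -2890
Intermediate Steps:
r = 0 (r = -6*0 = 0)
q(X, w) = X*(X + w) (q(X, w) = (0 + X)*(w + X) = X*(X + w))
B(J) = -10
(-17)²*B(q(0, -4)) = (-17)²*(-10) = 289*(-10) = -2890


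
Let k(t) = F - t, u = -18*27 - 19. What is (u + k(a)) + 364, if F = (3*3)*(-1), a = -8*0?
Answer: -150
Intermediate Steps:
a = 0
u = -505 (u = -486 - 19 = -505)
F = -9 (F = 9*(-1) = -9)
k(t) = -9 - t
(u + k(a)) + 364 = (-505 + (-9 - 1*0)) + 364 = (-505 + (-9 + 0)) + 364 = (-505 - 9) + 364 = -514 + 364 = -150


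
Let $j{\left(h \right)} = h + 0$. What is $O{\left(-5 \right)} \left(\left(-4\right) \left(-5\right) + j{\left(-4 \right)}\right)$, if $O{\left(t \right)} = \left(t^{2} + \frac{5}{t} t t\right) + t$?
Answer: $-80$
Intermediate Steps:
$j{\left(h \right)} = h$
$O{\left(t \right)} = t^{2} + 6 t$ ($O{\left(t \right)} = \left(t^{2} + 5 t\right) + t = t^{2} + 6 t$)
$O{\left(-5 \right)} \left(\left(-4\right) \left(-5\right) + j{\left(-4 \right)}\right) = - 5 \left(6 - 5\right) \left(\left(-4\right) \left(-5\right) - 4\right) = \left(-5\right) 1 \left(20 - 4\right) = \left(-5\right) 16 = -80$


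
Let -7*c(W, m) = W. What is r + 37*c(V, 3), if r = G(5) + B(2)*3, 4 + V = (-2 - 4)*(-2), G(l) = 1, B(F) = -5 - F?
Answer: -436/7 ≈ -62.286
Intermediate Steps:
V = 8 (V = -4 + (-2 - 4)*(-2) = -4 - 6*(-2) = -4 + 12 = 8)
r = -20 (r = 1 + (-5 - 1*2)*3 = 1 + (-5 - 2)*3 = 1 - 7*3 = 1 - 21 = -20)
c(W, m) = -W/7
r + 37*c(V, 3) = -20 + 37*(-1/7*8) = -20 + 37*(-8/7) = -20 - 296/7 = -436/7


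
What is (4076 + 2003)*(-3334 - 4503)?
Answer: -47641123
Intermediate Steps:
(4076 + 2003)*(-3334 - 4503) = 6079*(-7837) = -47641123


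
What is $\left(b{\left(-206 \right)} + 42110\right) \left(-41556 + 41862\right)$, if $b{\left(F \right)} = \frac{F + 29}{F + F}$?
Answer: $\frac{2654473041}{206} \approx 1.2886 \cdot 10^{7}$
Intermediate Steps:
$b{\left(F \right)} = \frac{29 + F}{2 F}$
$\left(b{\left(-206 \right)} + 42110\right) \left(-41556 + 41862\right) = \left(\frac{29 - 206}{2 \left(-206\right)} + 42110\right) \left(-41556 + 41862\right) = \left(\frac{1}{2} \left(- \frac{1}{206}\right) \left(-177\right) + 42110\right) 306 = \left(\frac{177}{412} + 42110\right) 306 = \frac{17349497}{412} \cdot 306 = \frac{2654473041}{206}$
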